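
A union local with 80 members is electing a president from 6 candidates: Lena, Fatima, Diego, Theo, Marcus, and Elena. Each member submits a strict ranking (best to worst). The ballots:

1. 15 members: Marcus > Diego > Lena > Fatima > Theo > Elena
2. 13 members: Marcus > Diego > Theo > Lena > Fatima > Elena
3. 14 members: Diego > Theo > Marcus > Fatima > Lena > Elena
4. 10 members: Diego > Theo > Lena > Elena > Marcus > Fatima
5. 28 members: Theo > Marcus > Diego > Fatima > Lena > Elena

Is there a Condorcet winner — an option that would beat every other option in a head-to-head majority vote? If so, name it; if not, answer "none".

none

Checking pairwise contests:
Fatima beats Lena 42–38.
Diego beats Fatima 80–0.
Marcus beats Diego 56–24.
Diego beats Theo 52–28.
Theo beats Marcus 52–28.
Lena beats Elena 80–0.
Every option loses at least one head-to-head, so there is no Condorcet winner.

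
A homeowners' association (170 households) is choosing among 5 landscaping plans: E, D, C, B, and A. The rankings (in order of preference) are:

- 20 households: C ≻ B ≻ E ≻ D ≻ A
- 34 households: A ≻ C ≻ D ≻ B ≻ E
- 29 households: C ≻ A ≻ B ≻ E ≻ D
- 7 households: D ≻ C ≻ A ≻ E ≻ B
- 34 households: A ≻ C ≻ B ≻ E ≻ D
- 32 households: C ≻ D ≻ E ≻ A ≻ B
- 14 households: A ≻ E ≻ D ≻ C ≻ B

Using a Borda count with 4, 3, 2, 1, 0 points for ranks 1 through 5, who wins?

C

E: 20·2 + 34·0 + 29·1 + 7·1 + 34·1 + 32·2 + 14·3 = 216
D: 20·1 + 34·2 + 29·0 + 7·4 + 34·0 + 32·3 + 14·2 = 240
C: 20·4 + 34·3 + 29·4 + 7·3 + 34·3 + 32·4 + 14·1 = 563
B: 20·3 + 34·1 + 29·2 + 7·0 + 34·2 + 32·0 + 14·0 = 220
A: 20·0 + 34·4 + 29·3 + 7·2 + 34·4 + 32·1 + 14·4 = 461
C has the highest Borda score (563).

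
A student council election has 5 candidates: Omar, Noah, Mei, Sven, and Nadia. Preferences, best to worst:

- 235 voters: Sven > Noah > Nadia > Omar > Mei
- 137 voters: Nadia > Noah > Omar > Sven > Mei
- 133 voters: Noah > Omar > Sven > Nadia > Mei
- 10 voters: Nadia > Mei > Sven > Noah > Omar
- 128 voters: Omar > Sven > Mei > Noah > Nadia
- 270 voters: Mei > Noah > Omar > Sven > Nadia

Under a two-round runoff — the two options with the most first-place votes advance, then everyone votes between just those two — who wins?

Sven

Round 1 first-place votes: Omar 128, Noah 133, Mei 270, Sven 235, Nadia 147.
Mei and Sven advance.
Runoff: Mei is preferred to Sven by 280 voters; Sven by 633.
Sven wins the runoff.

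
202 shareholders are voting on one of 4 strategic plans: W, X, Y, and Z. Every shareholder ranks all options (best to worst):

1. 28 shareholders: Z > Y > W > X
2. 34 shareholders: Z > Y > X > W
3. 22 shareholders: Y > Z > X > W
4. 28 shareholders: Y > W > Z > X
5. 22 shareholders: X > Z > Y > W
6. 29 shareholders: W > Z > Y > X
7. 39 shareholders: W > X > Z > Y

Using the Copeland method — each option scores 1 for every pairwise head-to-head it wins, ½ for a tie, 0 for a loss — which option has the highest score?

Z

W: beats X; loses to Y and Z → score 1.
X: loses to W, Y, and Z → score 0.
Y: beats W and X; loses to Z → score 2.
Z: beats W, X, and Y → score 3.
Z has the best pairwise record.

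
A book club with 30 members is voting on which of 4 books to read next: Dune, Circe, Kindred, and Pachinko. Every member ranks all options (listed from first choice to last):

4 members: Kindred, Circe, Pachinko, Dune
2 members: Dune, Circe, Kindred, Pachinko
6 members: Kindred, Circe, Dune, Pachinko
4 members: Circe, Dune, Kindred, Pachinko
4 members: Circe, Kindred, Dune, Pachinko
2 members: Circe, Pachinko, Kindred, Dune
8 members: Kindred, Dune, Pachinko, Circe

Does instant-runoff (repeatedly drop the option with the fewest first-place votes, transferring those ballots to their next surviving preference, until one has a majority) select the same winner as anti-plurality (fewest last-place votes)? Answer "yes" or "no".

Instant-runoff — R1 Dune 2, Circe 10, Kindred 18, Pachinko 0 (Kindred winner). Winner: Kindred.
Anti-plurality — last-place votes: Dune 6, Circe 8, Kindred 0, Pachinko 16. Winner: Kindred.
The two methods agree.

yes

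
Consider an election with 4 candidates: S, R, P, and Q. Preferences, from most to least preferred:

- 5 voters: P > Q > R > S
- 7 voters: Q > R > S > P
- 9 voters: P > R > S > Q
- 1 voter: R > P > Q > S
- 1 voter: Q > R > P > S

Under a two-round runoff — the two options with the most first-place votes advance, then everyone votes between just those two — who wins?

P

Round 1 first-place votes: S 0, R 1, P 14, Q 8.
P and Q advance.
Runoff: P is preferred to Q by 15 voters; Q by 8.
P wins the runoff.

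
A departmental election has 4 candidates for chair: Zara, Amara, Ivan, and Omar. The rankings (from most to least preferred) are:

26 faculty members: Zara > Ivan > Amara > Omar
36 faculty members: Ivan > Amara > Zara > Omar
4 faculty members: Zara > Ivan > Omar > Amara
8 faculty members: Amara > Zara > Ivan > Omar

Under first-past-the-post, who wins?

Ivan

First-place votes: Zara 30, Amara 8, Ivan 36, Omar 0.
Ivan has the most first-place votes.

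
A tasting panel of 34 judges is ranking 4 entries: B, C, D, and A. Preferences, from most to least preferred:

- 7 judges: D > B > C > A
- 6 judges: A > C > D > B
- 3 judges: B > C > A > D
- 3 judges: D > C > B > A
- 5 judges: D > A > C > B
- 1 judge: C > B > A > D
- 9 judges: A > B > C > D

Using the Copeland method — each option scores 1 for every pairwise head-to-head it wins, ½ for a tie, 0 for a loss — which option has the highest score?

A

B: beats C; loses to D and A → score 1.
C: beats D; loses to B and A → score 1.
D: beats B; loses to C and A → score 1.
A: beats B, C, and D → score 3.
A has the best pairwise record.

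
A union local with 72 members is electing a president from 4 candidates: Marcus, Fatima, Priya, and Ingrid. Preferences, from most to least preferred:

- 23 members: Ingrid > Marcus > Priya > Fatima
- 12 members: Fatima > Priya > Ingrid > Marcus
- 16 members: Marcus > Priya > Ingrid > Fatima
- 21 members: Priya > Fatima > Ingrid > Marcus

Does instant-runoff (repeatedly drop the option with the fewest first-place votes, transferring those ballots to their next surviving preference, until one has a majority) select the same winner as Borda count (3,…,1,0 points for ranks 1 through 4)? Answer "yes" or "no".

yes

Instant-runoff — R1 Marcus 16, Fatima 12, Priya 21, Ingrid 23 (Fatima out); R2 Marcus 16, Priya 33, Ingrid 23 (Marcus out); R3 Priya 49, Ingrid 23 (Priya winner). Winner: Priya.
Borda — scores: Marcus 94, Fatima 78, Priya 142, Ingrid 118. Winner: Priya.
The two methods agree.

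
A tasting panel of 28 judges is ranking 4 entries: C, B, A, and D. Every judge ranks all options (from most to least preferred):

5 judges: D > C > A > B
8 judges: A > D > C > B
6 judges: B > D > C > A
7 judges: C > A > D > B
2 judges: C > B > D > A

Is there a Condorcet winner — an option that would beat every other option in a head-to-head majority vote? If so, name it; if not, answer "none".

none

Checking pairwise contests:
D beats C 19–9.
C beats B 22–6.
C beats A 20–8.
A beats D 15–13.
Every option loses at least one head-to-head, so there is no Condorcet winner.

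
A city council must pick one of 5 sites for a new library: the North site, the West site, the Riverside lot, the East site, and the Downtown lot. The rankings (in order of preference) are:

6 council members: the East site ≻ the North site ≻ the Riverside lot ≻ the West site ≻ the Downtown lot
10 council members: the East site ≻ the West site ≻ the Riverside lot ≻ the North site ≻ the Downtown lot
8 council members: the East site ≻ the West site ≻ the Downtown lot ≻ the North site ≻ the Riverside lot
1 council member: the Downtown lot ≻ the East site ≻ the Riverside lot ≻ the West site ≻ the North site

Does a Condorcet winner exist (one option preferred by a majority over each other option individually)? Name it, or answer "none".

the East site

the East site vs the North site: 25–0 for the East site.
the East site vs the West site: 25–0 for the East site.
the East site vs the Riverside lot: 25–0 for the East site.
the East site vs the Downtown lot: 24–1 for the East site.
the East site beats every other option head-to-head.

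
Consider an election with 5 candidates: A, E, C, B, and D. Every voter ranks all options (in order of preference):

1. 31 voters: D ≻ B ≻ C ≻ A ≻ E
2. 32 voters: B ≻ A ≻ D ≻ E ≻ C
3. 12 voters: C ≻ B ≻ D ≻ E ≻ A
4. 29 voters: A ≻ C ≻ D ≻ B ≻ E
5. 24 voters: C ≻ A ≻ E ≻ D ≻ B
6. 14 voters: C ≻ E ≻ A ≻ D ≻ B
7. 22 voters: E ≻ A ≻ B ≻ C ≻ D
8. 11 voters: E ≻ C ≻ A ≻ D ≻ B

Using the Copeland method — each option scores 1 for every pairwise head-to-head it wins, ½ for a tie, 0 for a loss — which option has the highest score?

C

A: beats E, B, and D; loses to C → score 3.
E: loses to A, C, B, and D → score 0.
C: beats A, E, B, and D → score 4.
B: beats E; loses to A, C, and D → score 1.
D: beats E and B; loses to A and C → score 2.
C has the best pairwise record.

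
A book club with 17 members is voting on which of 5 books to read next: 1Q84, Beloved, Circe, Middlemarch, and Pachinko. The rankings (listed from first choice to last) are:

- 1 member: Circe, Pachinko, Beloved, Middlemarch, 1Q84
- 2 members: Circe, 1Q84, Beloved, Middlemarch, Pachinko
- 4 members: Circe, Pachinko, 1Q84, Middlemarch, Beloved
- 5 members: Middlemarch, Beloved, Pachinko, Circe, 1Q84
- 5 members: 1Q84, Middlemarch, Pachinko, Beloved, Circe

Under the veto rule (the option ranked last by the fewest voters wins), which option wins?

Last-place votes: 1Q84 6, Beloved 4, Circe 5, Middlemarch 0, Pachinko 2.
Middlemarch is ranked last by the fewest voters, so Middlemarch wins.

Middlemarch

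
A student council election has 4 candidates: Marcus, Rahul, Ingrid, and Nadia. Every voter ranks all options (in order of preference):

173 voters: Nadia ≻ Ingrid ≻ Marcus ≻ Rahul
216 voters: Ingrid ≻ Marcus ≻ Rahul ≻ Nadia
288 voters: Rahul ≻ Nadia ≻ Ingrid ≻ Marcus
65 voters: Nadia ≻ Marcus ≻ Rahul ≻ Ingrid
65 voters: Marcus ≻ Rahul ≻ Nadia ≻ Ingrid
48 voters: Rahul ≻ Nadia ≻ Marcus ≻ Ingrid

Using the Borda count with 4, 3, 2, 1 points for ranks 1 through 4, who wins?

Nadia

Marcus: 173·2 + 216·3 + 288·1 + 65·3 + 65·4 + 48·2 = 1833
Rahul: 173·1 + 216·2 + 288·4 + 65·2 + 65·3 + 48·4 = 2274
Ingrid: 173·3 + 216·4 + 288·2 + 65·1 + 65·1 + 48·1 = 2137
Nadia: 173·4 + 216·1 + 288·3 + 65·4 + 65·2 + 48·3 = 2306
Nadia has the highest Borda score (2306).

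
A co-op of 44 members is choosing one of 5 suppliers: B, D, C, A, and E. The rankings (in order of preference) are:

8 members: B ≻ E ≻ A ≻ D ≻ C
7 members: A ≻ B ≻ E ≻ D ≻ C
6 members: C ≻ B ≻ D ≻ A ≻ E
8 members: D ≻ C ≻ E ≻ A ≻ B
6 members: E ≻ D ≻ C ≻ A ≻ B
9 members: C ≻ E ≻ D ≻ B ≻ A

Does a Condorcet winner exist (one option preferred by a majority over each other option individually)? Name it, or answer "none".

none

Checking pairwise contests:
D beats B 23–21.
E beats D 30–14.
D beats C 29–15.
B beats A 23–21.
C beats E 23–21.
Every option loses at least one head-to-head, so there is no Condorcet winner.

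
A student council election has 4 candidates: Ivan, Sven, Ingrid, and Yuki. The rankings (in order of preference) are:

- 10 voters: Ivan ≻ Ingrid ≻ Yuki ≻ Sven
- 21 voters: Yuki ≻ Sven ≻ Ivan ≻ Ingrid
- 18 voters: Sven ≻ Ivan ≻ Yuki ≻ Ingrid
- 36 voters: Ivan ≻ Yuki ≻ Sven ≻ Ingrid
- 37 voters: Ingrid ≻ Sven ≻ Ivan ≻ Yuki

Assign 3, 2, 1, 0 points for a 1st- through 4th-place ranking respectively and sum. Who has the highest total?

Ivan: 10·3 + 21·1 + 18·2 + 36·3 + 37·1 = 232
Sven: 10·0 + 21·2 + 18·3 + 36·1 + 37·2 = 206
Ingrid: 10·2 + 21·0 + 18·0 + 36·0 + 37·3 = 131
Yuki: 10·1 + 21·3 + 18·1 + 36·2 + 37·0 = 163
Ivan has the highest Borda score (232).

Ivan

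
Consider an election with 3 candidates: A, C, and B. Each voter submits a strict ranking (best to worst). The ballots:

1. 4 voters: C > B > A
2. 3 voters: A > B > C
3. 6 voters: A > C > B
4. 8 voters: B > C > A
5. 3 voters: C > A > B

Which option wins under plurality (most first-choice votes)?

First-place votes: A 9, C 7, B 8.
A has the most first-place votes.

A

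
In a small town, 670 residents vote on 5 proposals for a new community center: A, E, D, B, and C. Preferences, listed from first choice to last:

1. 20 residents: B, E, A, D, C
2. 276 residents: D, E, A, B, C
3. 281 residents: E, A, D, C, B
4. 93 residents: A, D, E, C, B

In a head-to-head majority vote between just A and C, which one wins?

A

Voters preferring A to C: 670; preferring C to A: 0.
A wins the head-to-head.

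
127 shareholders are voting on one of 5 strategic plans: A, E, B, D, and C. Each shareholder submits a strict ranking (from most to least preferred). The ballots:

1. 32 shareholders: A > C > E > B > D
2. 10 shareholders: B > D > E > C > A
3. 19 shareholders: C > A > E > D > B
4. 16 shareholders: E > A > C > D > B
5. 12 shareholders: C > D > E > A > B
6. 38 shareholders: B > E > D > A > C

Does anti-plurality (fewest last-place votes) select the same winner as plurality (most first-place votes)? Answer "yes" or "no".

no

Anti-plurality — last-place votes: A 10, E 0, B 47, D 32, C 38. Winner: E.
Plurality — first-place votes: A 32, E 16, B 48, D 0, C 31. Winner: B.
The two methods disagree.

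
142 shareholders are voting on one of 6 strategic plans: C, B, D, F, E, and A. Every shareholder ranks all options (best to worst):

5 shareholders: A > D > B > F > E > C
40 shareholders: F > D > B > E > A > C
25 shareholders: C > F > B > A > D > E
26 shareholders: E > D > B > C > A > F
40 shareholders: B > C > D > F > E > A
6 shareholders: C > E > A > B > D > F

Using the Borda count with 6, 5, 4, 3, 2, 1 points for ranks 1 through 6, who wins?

B

C: 5·1 + 40·1 + 25·6 + 26·3 + 40·5 + 6·6 = 509
B: 5·4 + 40·4 + 25·4 + 26·4 + 40·6 + 6·3 = 642
D: 5·5 + 40·5 + 25·2 + 26·5 + 40·4 + 6·2 = 577
F: 5·3 + 40·6 + 25·5 + 26·1 + 40·3 + 6·1 = 532
E: 5·2 + 40·3 + 25·1 + 26·6 + 40·2 + 6·5 = 421
A: 5·6 + 40·2 + 25·3 + 26·2 + 40·1 + 6·4 = 301
B has the highest Borda score (642).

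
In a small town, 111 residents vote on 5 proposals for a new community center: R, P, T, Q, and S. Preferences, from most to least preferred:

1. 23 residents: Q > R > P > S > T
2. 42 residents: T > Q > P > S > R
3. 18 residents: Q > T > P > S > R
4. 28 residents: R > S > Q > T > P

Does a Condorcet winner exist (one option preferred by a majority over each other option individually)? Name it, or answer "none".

Q vs R: 83–28 for Q.
Q vs P: 111–0 for Q.
Q vs T: 69–42 for Q.
Q vs S: 83–28 for Q.
Q beats every other option head-to-head.

Q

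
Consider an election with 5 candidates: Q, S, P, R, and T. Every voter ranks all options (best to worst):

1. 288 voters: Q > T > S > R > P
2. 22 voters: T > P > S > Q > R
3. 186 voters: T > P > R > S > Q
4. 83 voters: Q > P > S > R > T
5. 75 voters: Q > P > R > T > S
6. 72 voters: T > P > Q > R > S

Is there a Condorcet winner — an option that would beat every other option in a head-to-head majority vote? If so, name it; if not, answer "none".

Q

Q vs S: 518–208 for Q.
Q vs P: 446–280 for Q.
Q vs R: 540–186 for Q.
Q vs T: 446–280 for Q.
Q beats every other option head-to-head.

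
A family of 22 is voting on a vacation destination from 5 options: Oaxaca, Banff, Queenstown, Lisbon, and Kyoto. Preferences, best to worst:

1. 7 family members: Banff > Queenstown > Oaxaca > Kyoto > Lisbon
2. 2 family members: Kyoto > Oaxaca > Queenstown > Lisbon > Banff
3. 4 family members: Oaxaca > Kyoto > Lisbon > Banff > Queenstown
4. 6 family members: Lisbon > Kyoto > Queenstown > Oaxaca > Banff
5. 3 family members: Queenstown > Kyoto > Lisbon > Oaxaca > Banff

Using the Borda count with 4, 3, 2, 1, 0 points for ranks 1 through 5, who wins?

Oaxaca: 7·2 + 2·3 + 4·4 + 6·1 + 3·1 = 45
Banff: 7·4 + 2·0 + 4·1 + 6·0 + 3·0 = 32
Queenstown: 7·3 + 2·2 + 4·0 + 6·2 + 3·4 = 49
Lisbon: 7·0 + 2·1 + 4·2 + 6·4 + 3·2 = 40
Kyoto: 7·1 + 2·4 + 4·3 + 6·3 + 3·3 = 54
Kyoto has the highest Borda score (54).

Kyoto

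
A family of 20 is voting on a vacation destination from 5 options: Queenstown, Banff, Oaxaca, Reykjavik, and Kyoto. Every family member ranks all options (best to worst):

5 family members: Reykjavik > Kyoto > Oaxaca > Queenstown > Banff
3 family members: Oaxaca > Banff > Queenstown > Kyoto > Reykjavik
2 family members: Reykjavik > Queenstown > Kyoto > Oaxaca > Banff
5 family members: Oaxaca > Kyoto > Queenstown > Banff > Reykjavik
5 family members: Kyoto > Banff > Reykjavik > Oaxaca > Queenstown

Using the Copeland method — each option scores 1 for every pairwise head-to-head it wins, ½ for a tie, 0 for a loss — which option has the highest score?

Kyoto

Queenstown: beats Banff; loses to Oaxaca, Reykjavik, and Kyoto → score 1.
Banff: beats Reykjavik; loses to Queenstown, Oaxaca, and Kyoto → score 1.
Oaxaca: beats Queenstown and Banff; loses to Reykjavik and Kyoto → score 2.
Reykjavik: beats Queenstown and Oaxaca; loses to Banff and Kyoto → score 2.
Kyoto: beats Queenstown, Banff, Oaxaca, and Reykjavik → score 4.
Kyoto has the best pairwise record.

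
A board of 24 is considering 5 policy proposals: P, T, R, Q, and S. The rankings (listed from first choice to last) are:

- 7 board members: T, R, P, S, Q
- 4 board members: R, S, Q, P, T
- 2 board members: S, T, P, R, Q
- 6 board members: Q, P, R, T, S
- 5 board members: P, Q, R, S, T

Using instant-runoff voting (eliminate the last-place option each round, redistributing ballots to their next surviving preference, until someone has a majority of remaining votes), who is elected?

Round 1: P 5, T 7, R 4, Q 6, S 2. Eliminate S.
Round 2: P 5, T 9, R 4, Q 6. Eliminate R.
Round 3: P 5, T 9, Q 10. Eliminate P.
Round 4: T 9, Q 15. Q has a majority.

Q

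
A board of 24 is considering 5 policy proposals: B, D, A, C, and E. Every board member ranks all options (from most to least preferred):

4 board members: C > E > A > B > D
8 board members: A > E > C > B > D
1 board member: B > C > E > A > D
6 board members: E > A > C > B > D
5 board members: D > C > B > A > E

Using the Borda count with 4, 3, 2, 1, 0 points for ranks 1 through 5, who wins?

A

B: 4·1 + 8·1 + 1·4 + 6·1 + 5·2 = 32
D: 4·0 + 8·0 + 1·0 + 6·0 + 5·4 = 20
A: 4·2 + 8·4 + 1·1 + 6·3 + 5·1 = 64
C: 4·4 + 8·2 + 1·3 + 6·2 + 5·3 = 62
E: 4·3 + 8·3 + 1·2 + 6·4 + 5·0 = 62
A has the highest Borda score (64).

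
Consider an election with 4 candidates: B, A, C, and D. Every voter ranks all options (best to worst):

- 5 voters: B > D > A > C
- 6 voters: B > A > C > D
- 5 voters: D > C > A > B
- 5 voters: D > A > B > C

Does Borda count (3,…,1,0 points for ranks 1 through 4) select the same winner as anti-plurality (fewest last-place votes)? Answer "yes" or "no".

no

Borda — scores: B 38, A 32, C 16, D 40. Winner: D.
Anti-plurality — last-place votes: B 5, A 0, C 10, D 6. Winner: A.
The two methods disagree.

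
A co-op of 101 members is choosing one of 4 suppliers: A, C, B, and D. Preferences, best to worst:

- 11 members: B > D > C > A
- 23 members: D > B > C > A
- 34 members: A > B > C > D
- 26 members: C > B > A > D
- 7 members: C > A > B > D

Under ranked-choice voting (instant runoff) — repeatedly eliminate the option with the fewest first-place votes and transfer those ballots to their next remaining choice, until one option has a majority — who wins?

Round 1: A 34, C 33, B 11, D 23. Eliminate B.
Round 2: A 34, C 33, D 34. Eliminate C.
Round 3: A 67, D 34. A has a majority.

A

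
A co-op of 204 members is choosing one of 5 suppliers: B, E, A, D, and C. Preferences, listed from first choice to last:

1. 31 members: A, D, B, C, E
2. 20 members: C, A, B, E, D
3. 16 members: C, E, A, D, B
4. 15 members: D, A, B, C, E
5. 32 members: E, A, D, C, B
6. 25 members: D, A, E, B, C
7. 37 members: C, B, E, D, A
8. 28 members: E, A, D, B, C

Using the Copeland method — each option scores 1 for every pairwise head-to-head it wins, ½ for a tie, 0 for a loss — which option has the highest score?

A

B: beats E; loses to A, D, and C → score 1.
E: beats A and D; loses to B and C → score 2.
A: beats B, D, and C; loses to E → score 3.
D: beats B and C; loses to E and A → score 2.
C: beats B and E; loses to A and D → score 2.
A has the best pairwise record.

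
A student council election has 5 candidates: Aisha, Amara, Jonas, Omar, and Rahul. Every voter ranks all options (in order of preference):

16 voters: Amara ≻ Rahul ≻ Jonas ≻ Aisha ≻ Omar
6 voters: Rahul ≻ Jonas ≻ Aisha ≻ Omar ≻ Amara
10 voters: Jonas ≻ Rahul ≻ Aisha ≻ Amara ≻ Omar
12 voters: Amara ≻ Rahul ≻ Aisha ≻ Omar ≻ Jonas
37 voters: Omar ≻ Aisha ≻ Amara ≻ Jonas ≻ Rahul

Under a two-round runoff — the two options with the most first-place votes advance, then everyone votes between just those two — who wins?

Omar

Round 1 first-place votes: Aisha 0, Amara 28, Jonas 10, Omar 37, Rahul 6.
Omar and Amara advance.
Runoff: Omar is preferred to Amara by 43 voters; Amara by 38.
Omar wins the runoff.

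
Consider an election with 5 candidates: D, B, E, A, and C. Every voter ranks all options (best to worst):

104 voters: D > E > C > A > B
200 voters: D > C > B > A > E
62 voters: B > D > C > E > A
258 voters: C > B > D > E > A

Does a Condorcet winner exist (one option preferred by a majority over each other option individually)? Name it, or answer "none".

Checking pairwise contests:
B beats D 320–304.
C beats B 562–62.
D beats E 624–0.
D beats A 624–0.
D beats C 366–258.
Every option loses at least one head-to-head, so there is no Condorcet winner.

none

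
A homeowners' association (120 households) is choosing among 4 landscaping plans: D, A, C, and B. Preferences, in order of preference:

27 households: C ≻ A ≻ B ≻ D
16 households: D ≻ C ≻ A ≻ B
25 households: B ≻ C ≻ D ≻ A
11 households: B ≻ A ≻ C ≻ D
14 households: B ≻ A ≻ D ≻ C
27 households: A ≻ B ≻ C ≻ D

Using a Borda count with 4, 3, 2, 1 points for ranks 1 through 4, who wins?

B

D: 27·1 + 16·4 + 25·2 + 11·1 + 14·2 + 27·1 = 207
A: 27·3 + 16·2 + 25·1 + 11·3 + 14·3 + 27·4 = 321
C: 27·4 + 16·3 + 25·3 + 11·2 + 14·1 + 27·2 = 321
B: 27·2 + 16·1 + 25·4 + 11·4 + 14·4 + 27·3 = 351
B has the highest Borda score (351).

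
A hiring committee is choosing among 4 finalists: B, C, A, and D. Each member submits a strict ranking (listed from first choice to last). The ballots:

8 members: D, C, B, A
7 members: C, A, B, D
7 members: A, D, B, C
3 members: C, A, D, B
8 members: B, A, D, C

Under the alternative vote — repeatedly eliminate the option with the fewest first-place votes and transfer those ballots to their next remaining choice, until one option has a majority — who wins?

Round 1: B 8, C 10, A 7, D 8. Eliminate A.
Round 2: B 8, C 10, D 15. Eliminate B.
Round 3: C 10, D 23. D has a majority.

D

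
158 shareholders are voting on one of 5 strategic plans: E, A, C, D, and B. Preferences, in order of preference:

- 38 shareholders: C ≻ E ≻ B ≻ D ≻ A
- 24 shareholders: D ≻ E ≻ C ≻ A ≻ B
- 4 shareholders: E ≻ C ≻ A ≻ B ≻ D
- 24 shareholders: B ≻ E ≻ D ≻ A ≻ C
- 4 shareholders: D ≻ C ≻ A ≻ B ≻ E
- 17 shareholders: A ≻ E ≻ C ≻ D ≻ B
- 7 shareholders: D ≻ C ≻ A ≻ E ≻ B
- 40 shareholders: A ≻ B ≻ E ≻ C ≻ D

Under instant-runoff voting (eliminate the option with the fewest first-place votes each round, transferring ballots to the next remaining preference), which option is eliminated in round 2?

B

Round 1: E 4, A 57, C 38, D 35, B 24. Eliminate E.
Round 2: A 57, C 42, D 35, B 24. Eliminate B.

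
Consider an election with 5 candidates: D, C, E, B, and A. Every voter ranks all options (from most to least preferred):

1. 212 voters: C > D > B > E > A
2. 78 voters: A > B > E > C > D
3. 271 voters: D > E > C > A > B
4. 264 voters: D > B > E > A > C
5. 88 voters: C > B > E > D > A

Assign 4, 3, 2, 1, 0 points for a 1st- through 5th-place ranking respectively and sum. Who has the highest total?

D

D: 212·3 + 78·0 + 271·4 + 264·4 + 88·1 = 2864
C: 212·4 + 78·1 + 271·2 + 264·0 + 88·4 = 1820
E: 212·1 + 78·2 + 271·3 + 264·2 + 88·2 = 1885
B: 212·2 + 78·3 + 271·0 + 264·3 + 88·3 = 1714
A: 212·0 + 78·4 + 271·1 + 264·1 + 88·0 = 847
D has the highest Borda score (2864).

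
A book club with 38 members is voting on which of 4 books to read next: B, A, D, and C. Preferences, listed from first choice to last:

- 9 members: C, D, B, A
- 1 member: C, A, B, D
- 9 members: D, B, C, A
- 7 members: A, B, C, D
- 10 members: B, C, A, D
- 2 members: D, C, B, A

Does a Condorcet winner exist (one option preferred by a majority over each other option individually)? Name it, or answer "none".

none

Checking pairwise contests:
D beats B 20–18.
B beats A 30–8.
C beats D 27–11.
B beats C 26–12.
Every option loses at least one head-to-head, so there is no Condorcet winner.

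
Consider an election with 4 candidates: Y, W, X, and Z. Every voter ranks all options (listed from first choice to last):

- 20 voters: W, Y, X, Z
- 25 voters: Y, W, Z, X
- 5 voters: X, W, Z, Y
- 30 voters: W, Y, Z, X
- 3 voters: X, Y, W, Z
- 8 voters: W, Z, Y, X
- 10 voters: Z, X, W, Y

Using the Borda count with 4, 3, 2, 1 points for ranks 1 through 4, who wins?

Y: 20·3 + 25·4 + 5·1 + 30·3 + 3·3 + 8·2 + 10·1 = 290
W: 20·4 + 25·3 + 5·3 + 30·4 + 3·2 + 8·4 + 10·2 = 348
X: 20·2 + 25·1 + 5·4 + 30·1 + 3·4 + 8·1 + 10·3 = 165
Z: 20·1 + 25·2 + 5·2 + 30·2 + 3·1 + 8·3 + 10·4 = 207
W has the highest Borda score (348).

W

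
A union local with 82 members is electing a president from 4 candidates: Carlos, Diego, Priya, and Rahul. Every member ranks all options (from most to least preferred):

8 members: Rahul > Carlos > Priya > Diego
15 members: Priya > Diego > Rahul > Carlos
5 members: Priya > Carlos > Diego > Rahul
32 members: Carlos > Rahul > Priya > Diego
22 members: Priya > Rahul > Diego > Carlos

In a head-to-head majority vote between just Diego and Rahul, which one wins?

Rahul

Voters preferring Diego to Rahul: 20; preferring Rahul to Diego: 62.
Rahul wins the head-to-head.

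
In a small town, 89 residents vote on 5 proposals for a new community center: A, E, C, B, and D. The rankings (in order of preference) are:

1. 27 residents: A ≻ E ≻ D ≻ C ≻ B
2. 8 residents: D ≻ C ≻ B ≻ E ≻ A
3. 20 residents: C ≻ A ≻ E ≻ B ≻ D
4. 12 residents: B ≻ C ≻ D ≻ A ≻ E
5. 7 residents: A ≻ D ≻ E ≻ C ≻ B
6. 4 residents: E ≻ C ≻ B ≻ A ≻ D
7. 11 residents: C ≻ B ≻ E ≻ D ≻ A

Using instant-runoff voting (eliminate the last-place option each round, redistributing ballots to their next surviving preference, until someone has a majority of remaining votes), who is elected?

Round 1: A 34, E 4, C 31, B 12, D 8. Eliminate E.
Round 2: A 34, C 35, B 12, D 8. Eliminate D.
Round 3: A 34, C 43, B 12. Eliminate B.
Round 4: A 34, C 55. C has a majority.

C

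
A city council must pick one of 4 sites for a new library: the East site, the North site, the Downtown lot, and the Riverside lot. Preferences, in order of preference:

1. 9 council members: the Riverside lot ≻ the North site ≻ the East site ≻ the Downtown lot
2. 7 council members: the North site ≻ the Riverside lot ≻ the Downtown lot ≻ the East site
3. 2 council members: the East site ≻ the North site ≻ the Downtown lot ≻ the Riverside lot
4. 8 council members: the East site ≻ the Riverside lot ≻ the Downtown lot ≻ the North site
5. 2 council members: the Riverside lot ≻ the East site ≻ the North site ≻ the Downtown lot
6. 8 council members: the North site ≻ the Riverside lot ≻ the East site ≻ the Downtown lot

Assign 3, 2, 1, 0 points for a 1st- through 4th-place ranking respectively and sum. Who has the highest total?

the East site: 9·1 + 7·0 + 2·3 + 8·3 + 2·2 + 8·1 = 51
the North site: 9·2 + 7·3 + 2·2 + 8·0 + 2·1 + 8·3 = 69
the Downtown lot: 9·0 + 7·1 + 2·1 + 8·1 + 2·0 + 8·0 = 17
the Riverside lot: 9·3 + 7·2 + 2·0 + 8·2 + 2·3 + 8·2 = 79
the Riverside lot has the highest Borda score (79).

the Riverside lot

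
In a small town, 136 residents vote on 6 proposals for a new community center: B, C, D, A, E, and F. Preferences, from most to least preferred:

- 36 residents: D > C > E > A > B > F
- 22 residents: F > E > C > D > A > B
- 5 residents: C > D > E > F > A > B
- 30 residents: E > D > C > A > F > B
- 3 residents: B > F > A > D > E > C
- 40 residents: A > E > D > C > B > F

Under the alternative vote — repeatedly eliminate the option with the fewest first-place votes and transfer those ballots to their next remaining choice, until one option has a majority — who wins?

E

Round 1: B 3, C 5, D 36, A 40, E 30, F 22. Eliminate B.
Round 2: C 5, D 36, A 40, E 30, F 25. Eliminate C.
Round 3: D 41, A 40, E 30, F 25. Eliminate F.
Round 4: D 41, A 43, E 52. Eliminate D.
Round 5: A 43, E 93. E has a majority.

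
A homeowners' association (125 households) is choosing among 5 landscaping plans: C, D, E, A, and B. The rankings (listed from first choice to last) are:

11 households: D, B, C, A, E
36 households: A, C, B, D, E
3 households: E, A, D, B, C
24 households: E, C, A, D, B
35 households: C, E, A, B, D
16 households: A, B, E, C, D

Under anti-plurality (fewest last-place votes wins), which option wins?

A

Last-place votes: C 3, D 51, E 47, A 0, B 24.
A is ranked last by the fewest voters, so A wins.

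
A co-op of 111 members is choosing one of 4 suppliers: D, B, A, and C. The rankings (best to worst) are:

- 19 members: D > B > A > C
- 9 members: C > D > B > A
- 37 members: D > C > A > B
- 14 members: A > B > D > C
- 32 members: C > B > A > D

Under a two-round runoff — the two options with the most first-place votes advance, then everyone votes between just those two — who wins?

Round 1 first-place votes: D 56, B 0, A 14, C 41.
D and C advance.
Runoff: D is preferred to C by 70 voters; C by 41.
D wins the runoff.

D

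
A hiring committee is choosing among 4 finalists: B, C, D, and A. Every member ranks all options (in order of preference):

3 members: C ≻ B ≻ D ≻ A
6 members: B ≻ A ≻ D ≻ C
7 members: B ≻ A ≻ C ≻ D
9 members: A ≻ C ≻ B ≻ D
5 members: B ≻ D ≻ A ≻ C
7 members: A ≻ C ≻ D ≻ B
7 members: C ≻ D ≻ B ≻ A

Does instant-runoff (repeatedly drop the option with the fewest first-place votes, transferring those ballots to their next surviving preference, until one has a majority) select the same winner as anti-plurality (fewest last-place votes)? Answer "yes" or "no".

Instant-runoff — R1 B 18, C 10, D 0, A 16 (D out); R2 B 18, C 10, A 16 (C out); R3 B 28, A 16 (B winner). Winner: B.
Anti-plurality — last-place votes: B 7, C 11, D 16, A 10. Winner: B.
The two methods agree.

yes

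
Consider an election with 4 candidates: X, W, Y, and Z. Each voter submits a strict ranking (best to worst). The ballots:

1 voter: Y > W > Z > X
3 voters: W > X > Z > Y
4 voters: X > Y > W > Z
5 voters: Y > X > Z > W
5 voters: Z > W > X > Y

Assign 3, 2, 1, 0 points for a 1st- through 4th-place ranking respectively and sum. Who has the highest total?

X

X: 1·0 + 3·2 + 4·3 + 5·2 + 5·1 = 33
W: 1·2 + 3·3 + 4·1 + 5·0 + 5·2 = 25
Y: 1·3 + 3·0 + 4·2 + 5·3 + 5·0 = 26
Z: 1·1 + 3·1 + 4·0 + 5·1 + 5·3 = 24
X has the highest Borda score (33).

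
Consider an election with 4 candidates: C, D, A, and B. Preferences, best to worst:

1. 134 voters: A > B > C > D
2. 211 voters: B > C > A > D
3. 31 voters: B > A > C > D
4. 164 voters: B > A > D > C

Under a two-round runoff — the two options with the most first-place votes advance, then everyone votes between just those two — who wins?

B

Round 1 first-place votes: C 0, D 0, A 134, B 406.
B and A advance.
Runoff: B is preferred to A by 406 voters; A by 134.
B wins the runoff.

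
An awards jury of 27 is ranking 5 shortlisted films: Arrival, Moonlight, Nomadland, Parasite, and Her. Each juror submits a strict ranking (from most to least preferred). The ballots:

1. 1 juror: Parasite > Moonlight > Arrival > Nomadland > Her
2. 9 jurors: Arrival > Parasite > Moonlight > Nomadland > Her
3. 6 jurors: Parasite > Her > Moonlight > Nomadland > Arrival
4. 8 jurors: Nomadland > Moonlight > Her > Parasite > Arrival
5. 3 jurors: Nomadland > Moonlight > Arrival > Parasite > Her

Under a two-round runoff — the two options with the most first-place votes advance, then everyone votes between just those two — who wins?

Nomadland

Round 1 first-place votes: Arrival 9, Moonlight 0, Nomadland 11, Parasite 7, Her 0.
Nomadland and Arrival advance.
Runoff: Nomadland is preferred to Arrival by 17 voters; Arrival by 10.
Nomadland wins the runoff.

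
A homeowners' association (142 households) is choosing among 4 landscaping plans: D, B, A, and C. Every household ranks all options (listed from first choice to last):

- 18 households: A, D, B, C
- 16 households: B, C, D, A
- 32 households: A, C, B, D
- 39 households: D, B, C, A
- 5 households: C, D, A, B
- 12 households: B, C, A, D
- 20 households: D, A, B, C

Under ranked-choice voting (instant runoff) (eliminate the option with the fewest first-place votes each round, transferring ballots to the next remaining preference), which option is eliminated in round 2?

B

Round 1: D 59, B 28, A 50, C 5. Eliminate C.
Round 2: D 64, B 28, A 50. Eliminate B.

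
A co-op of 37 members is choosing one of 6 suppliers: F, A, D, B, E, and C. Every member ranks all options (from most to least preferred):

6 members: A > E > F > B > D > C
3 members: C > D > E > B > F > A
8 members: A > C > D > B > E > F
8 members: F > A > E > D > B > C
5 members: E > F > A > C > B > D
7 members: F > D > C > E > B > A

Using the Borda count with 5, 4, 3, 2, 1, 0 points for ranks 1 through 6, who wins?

F: 6·3 + 3·1 + 8·0 + 8·5 + 5·4 + 7·5 = 116
A: 6·5 + 3·0 + 8·5 + 8·4 + 5·3 + 7·0 = 117
D: 6·1 + 3·4 + 8·3 + 8·2 + 5·0 + 7·4 = 86
B: 6·2 + 3·2 + 8·2 + 8·1 + 5·1 + 7·1 = 54
E: 6·4 + 3·3 + 8·1 + 8·3 + 5·5 + 7·2 = 104
C: 6·0 + 3·5 + 8·4 + 8·0 + 5·2 + 7·3 = 78
A has the highest Borda score (117).

A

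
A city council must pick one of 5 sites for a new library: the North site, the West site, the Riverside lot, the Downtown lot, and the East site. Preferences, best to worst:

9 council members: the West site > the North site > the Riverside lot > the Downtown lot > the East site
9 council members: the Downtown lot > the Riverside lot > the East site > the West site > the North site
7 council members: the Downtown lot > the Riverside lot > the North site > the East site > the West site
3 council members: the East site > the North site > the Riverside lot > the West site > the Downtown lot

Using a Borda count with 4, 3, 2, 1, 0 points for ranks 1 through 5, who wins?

the Downtown lot

the North site: 9·3 + 9·0 + 7·2 + 3·3 = 50
the West site: 9·4 + 9·1 + 7·0 + 3·1 = 48
the Riverside lot: 9·2 + 9·3 + 7·3 + 3·2 = 72
the Downtown lot: 9·1 + 9·4 + 7·4 + 3·0 = 73
the East site: 9·0 + 9·2 + 7·1 + 3·4 = 37
the Downtown lot has the highest Borda score (73).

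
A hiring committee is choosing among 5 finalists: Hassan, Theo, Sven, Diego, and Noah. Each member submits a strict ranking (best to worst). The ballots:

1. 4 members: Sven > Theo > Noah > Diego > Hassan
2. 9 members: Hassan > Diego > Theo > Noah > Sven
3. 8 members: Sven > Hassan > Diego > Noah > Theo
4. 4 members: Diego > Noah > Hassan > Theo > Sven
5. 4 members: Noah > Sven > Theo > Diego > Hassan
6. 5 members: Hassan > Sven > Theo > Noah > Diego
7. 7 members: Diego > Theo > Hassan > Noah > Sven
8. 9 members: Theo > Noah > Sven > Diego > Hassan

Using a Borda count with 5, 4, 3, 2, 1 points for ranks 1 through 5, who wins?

Theo

Hassan: 4·1 + 9·5 + 8·4 + 4·3 + 4·1 + 5·5 + 7·3 + 9·1 = 152
Theo: 4·4 + 9·3 + 8·1 + 4·2 + 4·3 + 5·3 + 7·4 + 9·5 = 159
Sven: 4·5 + 9·1 + 8·5 + 4·1 + 4·4 + 5·4 + 7·1 + 9·3 = 143
Diego: 4·2 + 9·4 + 8·3 + 4·5 + 4·2 + 5·1 + 7·5 + 9·2 = 154
Noah: 4·3 + 9·2 + 8·2 + 4·4 + 4·5 + 5·2 + 7·2 + 9·4 = 142
Theo has the highest Borda score (159).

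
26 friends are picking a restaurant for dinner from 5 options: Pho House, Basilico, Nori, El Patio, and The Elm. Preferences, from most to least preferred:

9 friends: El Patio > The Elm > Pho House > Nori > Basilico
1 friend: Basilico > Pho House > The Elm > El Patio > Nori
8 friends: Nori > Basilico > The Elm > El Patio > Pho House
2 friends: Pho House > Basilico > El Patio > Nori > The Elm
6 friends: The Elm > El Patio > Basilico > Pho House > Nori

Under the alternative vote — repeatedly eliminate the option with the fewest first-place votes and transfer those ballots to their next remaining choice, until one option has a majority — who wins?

El Patio

Round 1: Pho House 2, Basilico 1, Nori 8, El Patio 9, The Elm 6. Eliminate Basilico.
Round 2: Pho House 3, Nori 8, El Patio 9, The Elm 6. Eliminate Pho House.
Round 3: Nori 8, El Patio 11, The Elm 7. Eliminate The Elm.
Round 4: Nori 8, El Patio 18. El Patio has a majority.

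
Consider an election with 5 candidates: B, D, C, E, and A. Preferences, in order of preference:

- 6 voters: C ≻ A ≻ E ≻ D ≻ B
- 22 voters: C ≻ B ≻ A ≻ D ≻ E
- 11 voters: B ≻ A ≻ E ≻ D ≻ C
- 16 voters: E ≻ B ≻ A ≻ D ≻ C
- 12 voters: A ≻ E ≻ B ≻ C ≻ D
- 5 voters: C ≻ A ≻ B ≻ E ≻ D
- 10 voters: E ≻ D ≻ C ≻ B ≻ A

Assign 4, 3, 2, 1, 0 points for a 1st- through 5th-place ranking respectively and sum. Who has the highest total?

B

B: 6·0 + 22·3 + 11·4 + 16·3 + 12·2 + 5·2 + 10·1 = 202
D: 6·1 + 22·1 + 11·1 + 16·1 + 12·0 + 5·0 + 10·3 = 85
C: 6·4 + 22·4 + 11·0 + 16·0 + 12·1 + 5·4 + 10·2 = 164
E: 6·2 + 22·0 + 11·2 + 16·4 + 12·3 + 5·1 + 10·4 = 179
A: 6·3 + 22·2 + 11·3 + 16·2 + 12·4 + 5·3 + 10·0 = 190
B has the highest Borda score (202).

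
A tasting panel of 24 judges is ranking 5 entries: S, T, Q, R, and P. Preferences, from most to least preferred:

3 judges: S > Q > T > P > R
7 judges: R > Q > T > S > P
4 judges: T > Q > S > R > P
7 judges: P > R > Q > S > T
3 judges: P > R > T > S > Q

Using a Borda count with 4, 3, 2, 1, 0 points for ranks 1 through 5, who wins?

R

S: 3·4 + 7·1 + 4·2 + 7·1 + 3·1 = 37
T: 3·2 + 7·2 + 4·4 + 7·0 + 3·2 = 42
Q: 3·3 + 7·3 + 4·3 + 7·2 + 3·0 = 56
R: 3·0 + 7·4 + 4·1 + 7·3 + 3·3 = 62
P: 3·1 + 7·0 + 4·0 + 7·4 + 3·4 = 43
R has the highest Borda score (62).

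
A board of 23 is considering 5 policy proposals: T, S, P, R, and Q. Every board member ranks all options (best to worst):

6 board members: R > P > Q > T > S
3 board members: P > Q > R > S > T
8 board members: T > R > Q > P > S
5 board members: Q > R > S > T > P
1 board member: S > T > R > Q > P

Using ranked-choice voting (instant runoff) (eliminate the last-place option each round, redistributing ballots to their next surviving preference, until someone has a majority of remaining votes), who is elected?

Round 1: T 8, S 1, P 3, R 6, Q 5. Eliminate S.
Round 2: T 9, P 3, R 6, Q 5. Eliminate P.
Round 3: T 9, R 6, Q 8. Eliminate R.
Round 4: T 9, Q 14. Q has a majority.

Q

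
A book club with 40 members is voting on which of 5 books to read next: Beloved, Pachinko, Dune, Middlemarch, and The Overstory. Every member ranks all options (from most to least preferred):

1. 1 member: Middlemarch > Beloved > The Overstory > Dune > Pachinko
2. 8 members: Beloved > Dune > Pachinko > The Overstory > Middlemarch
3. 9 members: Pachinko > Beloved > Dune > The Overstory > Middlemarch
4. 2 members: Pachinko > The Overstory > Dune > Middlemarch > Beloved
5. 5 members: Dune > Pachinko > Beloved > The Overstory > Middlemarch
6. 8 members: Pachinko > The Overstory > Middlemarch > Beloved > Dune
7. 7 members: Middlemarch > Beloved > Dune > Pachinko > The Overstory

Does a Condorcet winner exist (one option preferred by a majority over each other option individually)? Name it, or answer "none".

Checking pairwise contests:
Pachinko beats Beloved 24–16.
Dune beats Pachinko 21–19.
Beloved beats Dune 33–7.
Beloved beats Middlemarch 22–18.
Beloved beats The Overstory 30–10.
Every option loses at least one head-to-head, so there is no Condorcet winner.

none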